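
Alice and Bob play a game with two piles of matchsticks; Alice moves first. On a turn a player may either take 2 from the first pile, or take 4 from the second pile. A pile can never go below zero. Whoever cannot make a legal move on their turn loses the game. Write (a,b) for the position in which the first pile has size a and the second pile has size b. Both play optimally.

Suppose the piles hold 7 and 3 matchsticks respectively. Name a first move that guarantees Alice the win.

Move to (5,3).

Compute win/loss labels from the base case upward. A position with no move is L. Any other position is W if it can reach an L in one move, else L.
No move ever increases a pile, so every position that can arise here has a ≤ 7 and b ≤ 3; it is enough to label the cells with 0 ≤ a ≤ 7 and 0 ≤ b ≤ 3.
Every move lowers a or b (never raises either), so fill the grid row by row in increasing a, and left to right within a row: each cell's successors are then already labelled.
      b=0  b=1  b=2  b=3
a=0:    L    L    L    L
a=1:    L    L    L    L
a=2:    W    W    W    W
a=3:    W    W    W    W
a=4:    L    L    L    L
a=5:    L    L    L    L
a=6:    W    W    W    W
a=7:    W    W    W    W
Cells with no legal move (terminal, hence L): (0,0), (0,1), (0,2), (0,3), (1,0), (1,1), (1,2), (1,3).
The remaining L cells, each justified by listing all of its moves:
(4,0): the only move is to (2,0)(W), a W ⇒ L
(4,1): the only move is to (2,1)(W), a W ⇒ L
(4,2): the only move is to (2,2)(W), a W ⇒ L
(4,3): the only move is to (2,3)(W), a W ⇒ L
(5,0): the only move is to (3,0)(W), a W ⇒ L
(5,1): the only move is to (3,1)(W), a W ⇒ L
(5,2): the only move is to (3,2)(W), a W ⇒ L
(5,3): the only move is to (3,3)(W), a W ⇒ L
Every other cell has at least one move into one of the L cells above, so it is W.
From (7,3), the L positions reachable in one move are: (5,3).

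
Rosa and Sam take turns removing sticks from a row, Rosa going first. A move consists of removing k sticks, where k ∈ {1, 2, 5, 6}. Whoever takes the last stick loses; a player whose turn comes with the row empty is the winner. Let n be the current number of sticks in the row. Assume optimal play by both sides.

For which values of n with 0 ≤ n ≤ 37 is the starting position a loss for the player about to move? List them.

1, 4, 8, 11, 15, 18, 22, 25, 29, 32, 36

Classify positions by backward induction: terminal positions (no move available) are W. From any other position, the mover wins iff some move reaches an L.
n=0: no move; the opponent has just taken the last stick and therefore loses → W
n=1: →0(W) only, which is W, so L
n=2: →1(L), so W
n=3: →1(L), so W
n=4: →3(W), 2(W) — all W, so L
n=5: →4(L), so W
n=6: →4(L), so W
n=7: →1(L), so W
n=8: →7(W), 6(W), 3(W), 2(W) — all W, so L
n=9: →8(L), so W
n=10: →8(L), so W
n=11: →10(W), 9(W), 6(W), 5(W) — all W, so L
n=12: →11(L), so W
n=13: →11(L), so W
n=14: →8(L), so W
n=15: →14(W), 13(W), 10(W), 9(W) — all W, so L
n=16: →15(L), so W
n=17: →15(L), so W
n=18: →17(W), 16(W), 13(W), 12(W) — all W, so L
n=19: →18(L), so W
n=20: →18(L), so W
n=21: →15(L), so W
n=22: →21(W), 20(W), 17(W), 16(W) — all W, so L
n=23: →22(L), so W
n=24: →22(L), so W
n=25: →24(W), 23(W), 20(W), 19(W) — all W, so L
n=26: →25(L), so W
n=27: →25(L), so W
n=28: →22(L), so W
n=29: →28(W), 27(W), 24(W), 23(W) — all W, so L
n=30: →29(L), so W
n=31: →29(L), so W
n=32: →31(W), 30(W), 27(W), 26(W) — all W, so L
n=33: →32(L), so W
n=34: →32(L), so W
n=35: →29(L), so W
n=36: →35(W), 34(W), 31(W), 30(W) — all W, so L
n=37: →36(L), so W
Reading off the rows marked L gives the requested list; there are 11 such values of n.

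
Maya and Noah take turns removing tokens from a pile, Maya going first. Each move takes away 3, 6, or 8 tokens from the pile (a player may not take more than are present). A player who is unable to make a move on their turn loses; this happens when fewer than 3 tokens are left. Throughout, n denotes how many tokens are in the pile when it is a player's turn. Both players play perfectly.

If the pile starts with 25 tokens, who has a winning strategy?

Maya wins.

Use the standard recursion: the mover loses at a terminal position; elsewhere, the mover wins exactly when some move hands the opponent an L position.
n=0: no move → L
n=1: no move → L
n=2: no move → L
n=3: W (go to 0, an L position)
n=4: W (go to 1, an L position)
n=5: W (go to 2, an L position)
n=6: W (go to 0, an L position)
n=7: W (go to 1, an L position)
n=8: W (go to 2, an L position)
n=9: W (go to 1, an L position)
n=10: W (go to 2, an L position)
n=11: L (options 8(W), 5(W), 3(W) are all W)
n=12: L (options 9(W), 6(W), 4(W) are all W)
n=13: L (options 10(W), 7(W), 5(W) are all W)
n=14: W (go to 11, an L position)
n=15: W (go to 12, an L position)
n=16: W (go to 13, an L position)
n=17: W (go to 11, an L position)
n=18: W (go to 12, an L position)
n=19: W (go to 13, an L position)
n=20: W (go to 12, an L position)
n=21: W (go to 13, an L position)
n=22: L (options 19(W), 16(W), 14(W) are all W)
n=23: L (options 20(W), 17(W), 15(W) are all W)
n=24: L (options 21(W), 18(W), 16(W) are all W)
n=25: W (go to 22, an L position)
From 25 Maya can remove 3, leaving 22, reaching an L position.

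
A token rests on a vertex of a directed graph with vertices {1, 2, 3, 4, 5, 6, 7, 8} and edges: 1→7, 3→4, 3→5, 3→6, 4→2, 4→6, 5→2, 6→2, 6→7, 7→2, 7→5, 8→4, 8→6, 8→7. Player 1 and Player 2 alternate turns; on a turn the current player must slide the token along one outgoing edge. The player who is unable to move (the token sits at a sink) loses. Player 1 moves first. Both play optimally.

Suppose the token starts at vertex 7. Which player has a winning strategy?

Use the standard recursion: the mover loses at a terminal position; elsewhere, the mover wins exactly when some move hands the opponent an L position.
Every edge goes from a vertex to one that appears earlier in the order 2, 5, 7, 6, 1, 4, 8, 3, so processing vertices in that order labels each vertex after all of its successors.
2: no outgoing edge → L
5: →2(L), so W
7: →2(L), so W
6: →2(L), so W
1: →7(W) only, which is W, so L
4: →2(L), so W
8: →4(W), 6(W), 7(W) — all W, so L
3: →4(W), 6(W), 5(W) — all W, so L
The starting position 7 is W: Player 1 should move to 2, handing over an L position.

Player 1 wins.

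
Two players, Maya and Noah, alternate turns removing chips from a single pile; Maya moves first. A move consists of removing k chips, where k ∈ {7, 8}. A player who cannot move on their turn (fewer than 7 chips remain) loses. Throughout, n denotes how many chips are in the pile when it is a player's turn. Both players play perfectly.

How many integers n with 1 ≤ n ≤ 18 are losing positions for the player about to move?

10

Label each position W (a win for the player to move) or L (a loss). A position with no legal move is L; any other position is W exactly when some move reaches an L, and L when every move reaches a W.
n=0: no move → L
n=1: no move → L
n=2: no move → L
n=3: no move → L
n=4: no move → L
n=5: no move → L
n=6: no move → L
n=7: W (go to 0, an L position)
n=8: W (go to 1, an L position)
n=9: W (go to 2, an L position)
n=10: W (go to 3, an L position)
n=11: W (go to 4, an L position)
n=12: W (go to 5, an L position)
n=13: W (go to 6, an L position)
n=14: W (go to 6, an L position)
n=15: L (options 8(W), 7(W) are all W)
n=16: L (options 9(W), 8(W) are all W)
n=17: L (options 10(W), 9(W) are all W)
n=18: L (options 11(W), 10(W) are all W)
L entries with 1 ≤ n ≤ 18 (n=0 is outside the asked range and is not counted): n = 1, 2, 3, 4, 5, 6, 15, 16, 17, 18; that makes 10.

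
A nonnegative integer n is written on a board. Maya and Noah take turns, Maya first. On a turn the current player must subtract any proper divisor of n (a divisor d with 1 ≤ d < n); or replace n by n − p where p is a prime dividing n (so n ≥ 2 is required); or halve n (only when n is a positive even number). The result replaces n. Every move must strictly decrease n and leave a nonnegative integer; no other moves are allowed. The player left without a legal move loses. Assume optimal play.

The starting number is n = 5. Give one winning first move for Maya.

Move to 0.

Label each position W (a win for the player to move) or L (a loss). A position with no legal move is L; any other position is W exactly when some move reaches an L, and L when every move reaches a W.
n=0: no move → L
n=1: no move → L
n=2: can move to 0, which is L ⇒ W
n=3: can move to 0, which is L ⇒ W
n=4: moves to 2(W), 3(W); every one is W ⇒ L
n=5: can move to 0, which is L ⇒ W
From 5, the L positions reachable in one move are: 0, 4. Any move reaching one of these is winning.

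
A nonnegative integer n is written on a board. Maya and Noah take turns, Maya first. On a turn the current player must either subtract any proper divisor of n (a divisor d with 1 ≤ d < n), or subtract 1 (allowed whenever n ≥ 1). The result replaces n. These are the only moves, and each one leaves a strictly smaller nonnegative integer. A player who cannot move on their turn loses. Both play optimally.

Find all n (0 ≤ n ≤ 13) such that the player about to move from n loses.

Work bottom-up. With no move the player to move loses. Otherwise the position is W if at least one move leads to an L position for the opponent, and L if every move leads to a W.
n=0: no move → L
n=1: reaches L-position 0 → W
n=2: only reaches 1(W), which is W → L
n=3: reaches L-position 2 → W
n=4: reaches L-position 2 → W
n=5: only reaches 4(W), which is W → L
n=6: reaches L-position 5 → W
n=7: only reaches 6(W), which is W → L
n=8: reaches L-position 7 → W
n=9: only reaches 6(W), 8(W), all W → L
n=10: reaches L-position 5 → W
n=11: only reaches 10(W), which is W → L
n=12: reaches L-position 9 → W
n=13: only reaches 12(W), which is W → L
Reading off the rows marked L gives the requested list; there are 7 such values of n.

0, 2, 5, 7, 9, 11, 13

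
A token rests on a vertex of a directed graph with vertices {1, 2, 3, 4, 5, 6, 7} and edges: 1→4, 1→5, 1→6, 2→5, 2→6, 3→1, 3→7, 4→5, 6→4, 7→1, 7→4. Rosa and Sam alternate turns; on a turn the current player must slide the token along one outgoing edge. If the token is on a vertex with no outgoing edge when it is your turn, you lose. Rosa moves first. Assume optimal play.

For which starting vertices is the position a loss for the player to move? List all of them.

5, 6, 7

Classify positions by backward induction: terminal positions (no move available) are L. From any other position, the mover wins iff some move reaches an L.
Every edge goes from a vertex to one that appears earlier in the order 5, 4, 6, 1, 7, 2, 3, so processing vertices in that order labels each vertex after all of its successors.
5: no outgoing edge → L
4: →5(L), so W
6: →4(W) only, which is W, so L
1: →6(L), so W
7: →1(W), 4(W) — all W, so L
2: →6(L), so W
3: →7(L), so W
Reading off the rows marked L gives the requested list; there are 3 such vertices.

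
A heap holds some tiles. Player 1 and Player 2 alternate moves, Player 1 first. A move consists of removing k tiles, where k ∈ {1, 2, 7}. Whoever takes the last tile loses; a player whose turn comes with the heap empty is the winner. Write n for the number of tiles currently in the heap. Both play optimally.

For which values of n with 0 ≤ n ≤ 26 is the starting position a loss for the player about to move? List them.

Compute win/loss labels from the base case upward. A position with no move is W. Any other position is W if it can reach an L in one move, else L.
n=0: no move; the opponent has just taken the last tile and therefore loses → W
n=1: L (sole option 0(W) is W)
n=2: W (go to 1, an L position)
n=3: W (go to 1, an L position)
n=4: L (options 3(W), 2(W) are all W)
n=5: W (go to 4, an L position)
n=6: W (go to 4, an L position)
n=7: L (options 6(W), 5(W), 0(W) are all W)
n=8: W (go to 7, an L position)
n=9: W (go to 7, an L position)
n=10: L (options 9(W), 8(W), 3(W) are all W)
n=11: W (go to 10, an L position)
n=12: W (go to 10, an L position)
n=13: L (options 12(W), 11(W), 6(W) are all W)
n=14: W (go to 13, an L position)
n=15: W (go to 13, an L position)
n=16: L (options 15(W), 14(W), 9(W) are all W)
n=17: W (go to 16, an L position)
n=18: W (go to 16, an L position)
n=19: L (options 18(W), 17(W), 12(W) are all W)
n=20: W (go to 19, an L position)
n=21: W (go to 19, an L position)
n=22: L (options 21(W), 20(W), 15(W) are all W)
n=23: W (go to 22, an L position)
n=24: W (go to 22, an L position)
n=25: L (options 24(W), 23(W), 18(W) are all W)
n=26: W (go to 25, an L position)
The losing starting values of n are exactly the entries labelled L in this table (9 of them).

1, 4, 7, 10, 13, 16, 19, 22, 25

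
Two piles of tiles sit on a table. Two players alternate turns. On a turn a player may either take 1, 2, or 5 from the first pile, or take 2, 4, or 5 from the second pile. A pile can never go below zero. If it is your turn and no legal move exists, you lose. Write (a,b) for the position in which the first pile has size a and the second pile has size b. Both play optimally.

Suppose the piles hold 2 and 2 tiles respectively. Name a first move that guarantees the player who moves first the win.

Move to (1,2).

Classify positions by backward induction: terminal positions (no move available) are L. From any other position, the mover wins iff some move reaches an L.
No move ever increases a pile, so every position that can arise here has a ≤ 2 and b ≤ 2; it is enough to label the cells with 0 ≤ a ≤ 2 and 0 ≤ b ≤ 2.
Every move lowers a or b (never raises either), so fill the grid row by row in increasing a, and left to right within a row: each cell's successors are then already labelled.
      b=0  b=1  b=2
a=0:    L    L    W
a=1:    W    W    L
a=2:    W    W    W
Cells with no legal move (terminal, hence L): (0,0), (0,1).
The remaining L cells, each justified by listing all of its moves:
(1,2): L (options (0,2)(W), (1,0)(W) are all W)
Every other cell has at least one move into one of the L cells above, so it is W.
From (2,2), the L positions reachable in one move are: (1,2).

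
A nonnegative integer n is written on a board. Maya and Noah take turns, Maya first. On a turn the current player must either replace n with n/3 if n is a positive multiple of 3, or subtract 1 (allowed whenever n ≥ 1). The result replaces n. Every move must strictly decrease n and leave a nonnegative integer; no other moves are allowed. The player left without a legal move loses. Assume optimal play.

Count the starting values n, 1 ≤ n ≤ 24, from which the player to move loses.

11

Use the standard recursion: the mover loses at a terminal position; elsewhere, the mover wins exactly when some move hands the opponent an L position.
n=0: no move → L
n=1: reaches L-position 0 → W
n=2: only reaches 1(W), which is W → L
n=3: reaches L-position 2 → W
n=4: only reaches 3(W), which is W → L
n=5: reaches L-position 4 → W
n=6: reaches L-position 2 → W
n=7: only reaches 6(W), which is W → L
n=8: reaches L-position 7 → W
n=9: only reaches 3(W), 8(W), all W → L
n=10: reaches L-position 9 → W
n=11: only reaches 10(W), which is W → L
n=12: reaches L-position 4 → W
n=13: only reaches 12(W), which is W → L
n=14: reaches L-position 13 → W
n=15: only reaches 5(W), 14(W), all W → L
n=16: reaches L-position 15 → W
n=17: only reaches 16(W), which is W → L
n=18: reaches L-position 17 → W
n=19: only reaches 18(W), which is W → L
n=20: reaches L-position 19 → W
n=21: reaches L-position 7 → W
n=22: only reaches 21(W), which is W → L
n=23: reaches L-position 22 → W
n=24: only reaches 8(W), 23(W), all W → L
L entries with 1 ≤ n ≤ 24 (n=0 is outside the asked range and is not counted): n = 2, 4, 7, 9, 11, 13, 15, 17, 19, 22, 24; that makes 11.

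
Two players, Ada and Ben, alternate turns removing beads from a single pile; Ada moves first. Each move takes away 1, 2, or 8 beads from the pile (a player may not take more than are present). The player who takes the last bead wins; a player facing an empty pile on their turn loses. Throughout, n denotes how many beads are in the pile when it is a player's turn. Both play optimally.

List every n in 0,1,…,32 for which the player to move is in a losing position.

Label each position W (a win for the player to move) or L (a loss). A position with no legal move is L; any other position is W exactly when some move reaches an L, and L when every move reaches a W.
n=0: no move → L
n=1: →0(L), so W
n=2: →0(L), so W
n=3: →2(W), 1(W) — all W, so L
n=4: →3(L), so W
n=5: →3(L), so W
n=6: →5(W), 4(W) — all W, so L
n=7: →6(L), so W
n=8: →6(L), so W
n=9: →8(W), 7(W), 1(W) — all W, so L
n=10: →9(L), so W
n=11: →9(L), so W
n=12: →11(W), 10(W), 4(W) — all W, so L
n=13: →12(L), so W
n=14: →12(L), so W
n=15: →14(W), 13(W), 7(W) — all W, so L
n=16: →15(L), so W
n=17: →15(L), so W
n=18: →17(W), 16(W), 10(W) — all W, so L
n=19: →18(L), so W
n=20: →18(L), so W
n=21: →20(W), 19(W), 13(W) — all W, so L
n=22: →21(L), so W
n=23: →21(L), so W
n=24: →23(W), 22(W), 16(W) — all W, so L
n=25: →24(L), so W
n=26: →24(L), so W
n=27: →26(W), 25(W), 19(W) — all W, so L
n=28: →27(L), so W
n=29: →27(L), so W
n=30: →29(W), 28(W), 22(W) — all W, so L
n=31: →30(L), so W
n=32: →30(L), so W
The losing starting values of n are exactly the entries labelled L in this table (11 of them).

0, 3, 6, 9, 12, 15, 18, 21, 24, 27, 30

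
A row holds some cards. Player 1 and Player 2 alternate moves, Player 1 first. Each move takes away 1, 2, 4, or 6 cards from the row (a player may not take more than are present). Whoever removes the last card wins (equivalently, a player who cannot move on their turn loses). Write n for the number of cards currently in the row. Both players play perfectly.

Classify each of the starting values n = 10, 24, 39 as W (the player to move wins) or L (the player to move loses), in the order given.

10: W, 24: L, 39: W

Positions with no move are L. A position that does have a move is losing for the player to move precisely when every available move leads to a winning position for the opponent. Fill in the labels:
n=0: no move → L
n=1: can move to 0, which is L ⇒ W
n=2: can move to 0, which is L ⇒ W
n=3: moves to 2(W), 1(W); every one is W ⇒ L
n=4: can move to 3, which is L ⇒ W
n=5: can move to 3, which is L ⇒ W
n=6: can move to 0, which is L ⇒ W
n=7: can move to 3, which is L ⇒ W
n=8: moves to 7(W), 6(W), 4(W), 2(W); every one is W ⇒ L
n=9: can move to 8, which is L ⇒ W
n=10: can move to 8, which is L ⇒ W
n=11: moves to 10(W), 9(W), 7(W), 5(W); every one is W ⇒ L
n=12: can move to 11, which is L ⇒ W
n=13: can move to 11, which is L ⇒ W
n=14: can move to 8, which is L ⇒ W
n=15: can move to 11, which is L ⇒ W
n=16: moves to 15(W), 14(W), 12(W), 10(W); every one is W ⇒ L
n=17: can move to 16, which is L ⇒ W
n=18: can move to 16, which is L ⇒ W
n=19: moves to 18(W), 17(W), 15(W), 13(W); every one is W ⇒ L
n=20: can move to 19, which is L ⇒ W
n=21: can move to 19, which is L ⇒ W
n=22: can move to 16, which is L ⇒ W
n=23: can move to 19, which is L ⇒ W
n=24: moves to 23(W), 22(W), 20(W), 18(W); every one is W ⇒ L
n=25: can move to 24, which is L ⇒ W
n=26: can move to 24, which is L ⇒ W
n=27: moves to 26(W), 25(W), 23(W), 21(W); every one is W ⇒ L
n=28: can move to 27, which is L ⇒ W
n=29: can move to 27, which is L ⇒ W
n=30: can move to 24, which is L ⇒ W
n=31: can move to 27, which is L ⇒ W
n=32: moves to 31(W), 30(W), 28(W), 26(W); every one is W ⇒ L
n=33: can move to 32, which is L ⇒ W
n=34: can move to 32, which is L ⇒ W
n=35: moves to 34(W), 33(W), 31(W), 29(W); every one is W ⇒ L
n=36: can move to 35, which is L ⇒ W
n=37: can move to 35, which is L ⇒ W
n=38: can move to 32, which is L ⇒ W
n=39: can move to 35, which is L ⇒ W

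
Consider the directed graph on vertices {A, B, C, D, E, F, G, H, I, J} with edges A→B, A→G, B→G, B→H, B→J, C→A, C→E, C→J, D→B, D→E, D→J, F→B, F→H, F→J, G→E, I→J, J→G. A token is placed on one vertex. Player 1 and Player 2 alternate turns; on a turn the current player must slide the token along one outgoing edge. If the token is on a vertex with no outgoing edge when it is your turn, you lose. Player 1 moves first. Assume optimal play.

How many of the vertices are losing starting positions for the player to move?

4

Classify positions by backward induction: terminal positions (no move available) are L. From any other position, the mover wins iff some move reaches an L.
Every edge goes from a vertex to one that appears earlier in the order E, H, G, J, B, A, C, F, D, I, so processing vertices in that order labels each vertex after all of its successors.
E: no outgoing edge → L
H: no outgoing edge → L
G: reaches L-position E → W
J: only reaches G(W), which is W → L
B: reaches L-position J → W
A: only reaches B(W), G(W), all W → L
C: reaches L-position A → W
F: reaches L-position J → W
D: reaches L-position J → W
I: reaches L-position J → W
The L vertices are A, E, H, J; that is 4 in all.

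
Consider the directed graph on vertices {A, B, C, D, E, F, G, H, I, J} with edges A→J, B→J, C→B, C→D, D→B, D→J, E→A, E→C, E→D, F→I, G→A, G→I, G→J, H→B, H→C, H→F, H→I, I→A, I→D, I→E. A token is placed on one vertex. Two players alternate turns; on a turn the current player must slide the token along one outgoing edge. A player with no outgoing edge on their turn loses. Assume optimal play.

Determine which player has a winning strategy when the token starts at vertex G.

The first player wins.

Classify positions by backward induction: terminal positions (no move available) are L. From any other position, the mover wins iff some move reaches an L.
Every edge goes from a vertex to one that appears earlier in the order J, B, A, D, C, E, I, F, G, H, so processing vertices in that order labels each vertex after all of its successors.
J: no outgoing edge → L
B: W (go to J, an L position)
A: W (go to J, an L position)
D: W (go to J, an L position)
C: L (options D(W), B(W) are all W)
E: W (go to C, an L position)
I: L (options E(W), D(W), A(W) are all W)
F: W (go to I, an L position)
G: W (go to I, an L position)
H: W (go to I, an L position)
From G the player to move can move to I, reaching an L position.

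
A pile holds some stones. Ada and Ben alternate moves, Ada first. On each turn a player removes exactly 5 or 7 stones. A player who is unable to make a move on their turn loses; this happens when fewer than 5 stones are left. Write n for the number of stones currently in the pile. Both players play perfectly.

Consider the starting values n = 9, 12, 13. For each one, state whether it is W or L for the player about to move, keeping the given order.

Label each position W (a win for the player to move) or L (a loss). A position with no legal move is L; any other position is W exactly when some move reaches an L, and L when every move reaches a W.
n=0: no move → L
n=1: no move → L
n=2: no move → L
n=3: no move → L
n=4: no move → L
n=5: W (go to 0, an L position)
n=6: W (go to 1, an L position)
n=7: W (go to 2, an L position)
n=8: W (go to 3, an L position)
n=9: W (go to 4, an L position)
n=10: W (go to 3, an L position)
n=11: W (go to 4, an L position)
n=12: L (options 7(W), 5(W) are all W)
n=13: L (options 8(W), 6(W) are all W)

9: W, 12: L, 13: L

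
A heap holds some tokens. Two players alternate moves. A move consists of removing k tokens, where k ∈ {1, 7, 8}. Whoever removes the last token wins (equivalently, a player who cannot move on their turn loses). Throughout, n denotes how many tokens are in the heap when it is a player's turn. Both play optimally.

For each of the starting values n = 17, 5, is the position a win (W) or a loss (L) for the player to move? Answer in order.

17: L, 5: W

Work bottom-up. With no move the player to move loses. Otherwise the position is W if at least one move leads to an L position for the opponent, and L if every move leads to a W.
n=0: no move → L
n=1: can move to 0, which is L ⇒ W
n=2: the only move is to 1(W), a W ⇒ L
n=3: can move to 2, which is L ⇒ W
n=4: the only move is to 3(W), a W ⇒ L
n=5: can move to 4, which is L ⇒ W
n=6: the only move is to 5(W), a W ⇒ L
n=7: can move to 6, which is L ⇒ W
n=8: can move to 0, which is L ⇒ W
n=9: can move to 2, which is L ⇒ W
n=10: can move to 2, which is L ⇒ W
n=11: can move to 4, which is L ⇒ W
n=12: can move to 4, which is L ⇒ W
n=13: can move to 6, which is L ⇒ W
n=14: can move to 6, which is L ⇒ W
n=15: moves to 14(W), 8(W), 7(W); every one is W ⇒ L
n=16: can move to 15, which is L ⇒ W
n=17: moves to 16(W), 10(W), 9(W); every one is W ⇒ L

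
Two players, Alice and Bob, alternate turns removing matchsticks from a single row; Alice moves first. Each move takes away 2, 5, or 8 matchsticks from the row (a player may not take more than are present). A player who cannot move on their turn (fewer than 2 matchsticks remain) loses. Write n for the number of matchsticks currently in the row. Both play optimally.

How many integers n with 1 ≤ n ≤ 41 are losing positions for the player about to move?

17

Label each position W (a win for the player to move) or L (a loss). A position with no legal move is L; any other position is W exactly when some move reaches an L, and L when every move reaches a W.
n=0: no move → L
n=1: no move → L
n=2: can move to 0, which is L ⇒ W
n=3: can move to 1, which is L ⇒ W
n=4: the only move is to 2(W), a W ⇒ L
n=5: can move to 0, which is L ⇒ W
n=6: can move to 4, which is L ⇒ W
n=7: moves to 5(W), 2(W); every one is W ⇒ L
n=8: can move to 0, which is L ⇒ W
n=9: can move to 7, which is L ⇒ W
n=10: moves to 8(W), 5(W), 2(W); every one is W ⇒ L
n=11: moves to 9(W), 6(W), 3(W); every one is W ⇒ L
n=12: can move to 10, which is L ⇒ W
n=13: can move to 11, which is L ⇒ W
n=14: moves to 12(W), 9(W), 6(W); every one is W ⇒ L
n=15: can move to 10, which is L ⇒ W
n=16: can move to 14, which is L ⇒ W
n=17: moves to 15(W), 12(W), 9(W); every one is W ⇒ L
n=18: can move to 10, which is L ⇒ W
n=19: can move to 17, which is L ⇒ W
n=20: moves to 18(W), 15(W), 12(W); every one is W ⇒ L
n=21: moves to 19(W), 16(W), 13(W); every one is W ⇒ L
n=22: can move to 20, which is L ⇒ W
n=23: can move to 21, which is L ⇒ W
n=24: moves to 22(W), 19(W), 16(W); every one is W ⇒ L
n=25: can move to 20, which is L ⇒ W
n=26: can move to 24, which is L ⇒ W
n=27: moves to 25(W), 22(W), 19(W); every one is W ⇒ L
n=28: can move to 20, which is L ⇒ W
n=29: can move to 27, which is L ⇒ W
n=30: moves to 28(W), 25(W), 22(W); every one is W ⇒ L
n=31: moves to 29(W), 26(W), 23(W); every one is W ⇒ L
n=32: can move to 30, which is L ⇒ W
n=33: can move to 31, which is L ⇒ W
n=34: moves to 32(W), 29(W), 26(W); every one is W ⇒ L
n=35: can move to 30, which is L ⇒ W
n=36: can move to 34, which is L ⇒ W
n=37: moves to 35(W), 32(W), 29(W); every one is W ⇒ L
n=38: can move to 30, which is L ⇒ W
n=39: can move to 37, which is L ⇒ W
n=40: moves to 38(W), 35(W), 32(W); every one is W ⇒ L
n=41: moves to 39(W), 36(W), 33(W); every one is W ⇒ L
L entries with 1 ≤ n ≤ 41 (n=0 is outside the asked range and is not counted): n = 1, 4, 7, 10, 11, 14, 17, 20, 21, 24, 27, 30, 31, 34, 37, 40, 41; that makes 17.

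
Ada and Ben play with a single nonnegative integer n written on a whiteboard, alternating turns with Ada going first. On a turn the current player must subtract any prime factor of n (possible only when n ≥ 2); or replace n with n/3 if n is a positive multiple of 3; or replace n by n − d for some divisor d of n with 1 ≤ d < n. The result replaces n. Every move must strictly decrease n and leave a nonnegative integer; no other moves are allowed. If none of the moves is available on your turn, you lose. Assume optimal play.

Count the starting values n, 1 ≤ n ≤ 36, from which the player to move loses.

8

Label each position W (a win for the player to move) or L (a loss). A position with no legal move is L; any other position is W exactly when some move reaches an L, and L when every move reaches a W.
n=0: no move → L
n=1: no move → L
n=2: →0(L), so W
n=3: →0(L), so W
n=4: →2(W), 3(W) — all W, so L
n=5: →0(L), so W
n=6: →4(L), so W
n=7: →0(L), so W
n=8: →4(L), so W
n=9: →3(W), 6(W), 8(W) — all W, so L
n=10: →9(L), so W
n=11: →0(L), so W
n=12: →4(L), so W
n=13: →0(L), so W
n=14: →7(W), 12(W), 13(W) — all W, so L
n=15: →14(L), so W
n=16: →14(L), so W
n=17: →0(L), so W
n=18: →9(L), so W
n=19: →0(L), so W
n=20: →10(W), 15(W), 16(W), 18(W), 19(W) — all W, so L
n=21: →14(L), so W
n=22: →20(L), so W
n=23: →0(L), so W
n=24: →20(L), so W
n=25: →20(L), so W
n=26: →13(W), 24(W), 25(W) — all W, so L
n=27: →9(L), so W
n=28: →14(L), so W
n=29: →0(L), so W
n=30: →20(L), so W
n=31: →0(L), so W
n=32: →16(W), 24(W), 28(W), 30(W), 31(W) — all W, so L
n=33: →32(L), so W
n=34: →32(L), so W
n=35: →28(W), 30(W), 34(W) — all W, so L
n=36: →32(L), so W
L entries with 1 ≤ n ≤ 36 (n=0 is outside the asked range and is not counted): n = 1, 4, 9, 14, 20, 26, 32, 35; that makes 8.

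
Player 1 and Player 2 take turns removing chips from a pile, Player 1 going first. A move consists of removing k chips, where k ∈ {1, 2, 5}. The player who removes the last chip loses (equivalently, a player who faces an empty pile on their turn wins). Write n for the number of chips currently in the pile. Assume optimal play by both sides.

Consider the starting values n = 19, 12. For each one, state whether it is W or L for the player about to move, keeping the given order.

19: L, 12: W

Positions with no move are W. A position that does have a move is losing for the player to move precisely when every available move leads to a winning position for the opponent. Fill in the labels:
n=0: no move; the opponent has just taken the last chip and therefore loses → W
n=1: →0(W) only, which is W, so L
n=2: →1(L), so W
n=3: →1(L), so W
n=4: →3(W), 2(W) — all W, so L
n=5: →4(L), so W
n=6: →4(L), so W
n=7: →6(W), 5(W), 2(W) — all W, so L
n=8: →7(L), so W
n=9: →7(L), so W
n=10: →9(W), 8(W), 5(W) — all W, so L
n=11: →10(L), so W
n=12: →10(L), so W
n=13: →12(W), 11(W), 8(W) — all W, so L
n=14: →13(L), so W
n=15: →13(L), so W
n=16: →15(W), 14(W), 11(W) — all W, so L
n=17: →16(L), so W
n=18: →16(L), so W
n=19: →18(W), 17(W), 14(W) — all W, so L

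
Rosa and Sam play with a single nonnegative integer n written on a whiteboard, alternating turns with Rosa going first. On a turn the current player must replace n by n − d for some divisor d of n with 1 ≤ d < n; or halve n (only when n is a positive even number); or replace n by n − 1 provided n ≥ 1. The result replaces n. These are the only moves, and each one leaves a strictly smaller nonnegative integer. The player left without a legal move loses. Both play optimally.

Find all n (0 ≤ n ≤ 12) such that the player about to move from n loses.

Label each position W (a win for the player to move) or L (a loss). A position with no legal move is L; any other position is W exactly when some move reaches an L, and L when every move reaches a W.
n=0: no move → L
n=1: reaches L-position 0 → W
n=2: only reaches 1(W), which is W → L
n=3: reaches L-position 2 → W
n=4: reaches L-position 2 → W
n=5: only reaches 4(W), which is W → L
n=6: reaches L-position 5 → W
n=7: only reaches 6(W), which is W → L
n=8: reaches L-position 7 → W
n=9: only reaches 6(W), 8(W), all W → L
n=10: reaches L-position 5 → W
n=11: only reaches 10(W), which is W → L
n=12: reaches L-position 9 → W
The losing starting values of n are exactly the entries labelled L in this table (6 of them).

0, 2, 5, 7, 9, 11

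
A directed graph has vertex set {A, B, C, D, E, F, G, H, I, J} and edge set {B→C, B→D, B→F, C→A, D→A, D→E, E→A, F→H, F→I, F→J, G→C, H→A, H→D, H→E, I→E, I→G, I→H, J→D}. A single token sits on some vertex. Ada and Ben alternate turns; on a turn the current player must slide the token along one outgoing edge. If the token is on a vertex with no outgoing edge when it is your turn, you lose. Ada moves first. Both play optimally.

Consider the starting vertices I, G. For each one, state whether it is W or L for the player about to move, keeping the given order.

I: W, G: L

Use the standard recursion: the mover loses at a terminal position; elsewhere, the mover wins exactly when some move hands the opponent an L position.
Every edge goes from a vertex to one that appears earlier in the order A, E, C, D, G, H, I, J, F, B, so processing vertices in that order labels each vertex after all of its successors.
A: no outgoing edge → L
E: →A(L), so W
C: →A(L), so W
D: →A(L), so W
G: →C(W) only, which is W, so L
H: →A(L), so W
I: →G(L), so W
J: →D(W) only, which is W, so L
F: →J(L), so W
B: →F(W), D(W), C(W) — all W, so L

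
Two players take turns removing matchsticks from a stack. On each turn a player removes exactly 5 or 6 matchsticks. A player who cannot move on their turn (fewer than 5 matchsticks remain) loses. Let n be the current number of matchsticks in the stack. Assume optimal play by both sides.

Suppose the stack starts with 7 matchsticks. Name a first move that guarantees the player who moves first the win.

Classify positions by backward induction: terminal positions (no move available) are L. From any other position, the mover wins iff some move reaches an L.
n=0: no move → L
n=1: no move → L
n=2: no move → L
n=3: no move → L
n=4: no move → L
n=5: reaches L-position 0 → W
n=6: reaches L-position 1 → W
n=7: reaches L-position 2 → W
From 7, the L positions reachable in one move are: 2, 1. Any move reaching one of these is winning.

Remove 5, leaving 2.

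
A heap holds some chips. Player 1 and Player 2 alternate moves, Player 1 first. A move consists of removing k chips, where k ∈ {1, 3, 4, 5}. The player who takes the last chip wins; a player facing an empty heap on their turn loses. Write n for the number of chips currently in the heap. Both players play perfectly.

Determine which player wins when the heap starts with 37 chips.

Use the standard recursion: the mover loses at a terminal position; elsewhere, the mover wins exactly when some move hands the opponent an L position.
n=0: no move → L
n=1: W (go to 0, an L position)
n=2: L (sole option 1(W) is W)
n=3: W (go to 2, an L position)
n=4: W (go to 0, an L position)
n=5: W (go to 2, an L position)
n=6: W (go to 2, an L position)
n=7: W (go to 2, an L position)
n=8: L (options 7(W), 5(W), 4(W), 3(W) are all W)
n=9: W (go to 8, an L position)
n=10: L (options 9(W), 7(W), 6(W), 5(W) are all W)
n=11: W (go to 10, an L position)
n=12: W (go to 8, an L position)
n=13: W (go to 10, an L position)
n=14: W (go to 10, an L position)
n=15: W (go to 10, an L position)
n=16: L (options 15(W), 13(W), 12(W), 11(W) are all W)
n=17: W (go to 16, an L position)
n=18: L (options 17(W), 15(W), 14(W), 13(W) are all W)
n=19: W (go to 18, an L position)
n=20: W (go to 16, an L position)
n=21: W (go to 18, an L position)
n=22: W (go to 18, an L position)
n=23: W (go to 18, an L position)
n=24: L (options 23(W), 21(W), 20(W), 19(W) are all W)
n=25: W (go to 24, an L position)
n=26: L (options 25(W), 23(W), 22(W), 21(W) are all W)
n=27: W (go to 26, an L position)
n=28: W (go to 24, an L position)
n=29: W (go to 26, an L position)
n=30: W (go to 26, an L position)
n=31: W (go to 26, an L position)
n=32: L (options 31(W), 29(W), 28(W), 27(W) are all W)
n=33: W (go to 32, an L position)
n=34: L (options 33(W), 31(W), 30(W), 29(W) are all W)
n=35: W (go to 34, an L position)
n=36: W (go to 32, an L position)
n=37: W (go to 34, an L position)
The starting position 37 is W: Player 1 should remove 3, leaving 34, handing over an L position.

Player 1 wins.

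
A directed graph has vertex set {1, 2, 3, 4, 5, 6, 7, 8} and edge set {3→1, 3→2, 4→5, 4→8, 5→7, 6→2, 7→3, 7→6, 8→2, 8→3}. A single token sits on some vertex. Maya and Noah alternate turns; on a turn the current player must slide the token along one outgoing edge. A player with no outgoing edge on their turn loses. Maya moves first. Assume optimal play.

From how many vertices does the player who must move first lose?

Positions with no move are L. A position that does have a move is losing for the player to move precisely when every available move leads to a winning position for the opponent. Fill in the labels:
Every edge goes from a vertex to one that appears earlier in the order 2, 1, 6, 3, 8, 7, 5, 4, so processing vertices in that order labels each vertex after all of its successors.
2: no outgoing edge → L
1: no outgoing edge → L
6: can move to 2, which is L ⇒ W
3: can move to 1, which is L ⇒ W
8: can move to 2, which is L ⇒ W
7: moves to 3(W), 6(W); every one is W ⇒ L
5: can move to 7, which is L ⇒ W
4: moves to 5(W), 8(W); every one is W ⇒ L
The L vertices are 1, 2, 4, 7; that is 4 in all.

4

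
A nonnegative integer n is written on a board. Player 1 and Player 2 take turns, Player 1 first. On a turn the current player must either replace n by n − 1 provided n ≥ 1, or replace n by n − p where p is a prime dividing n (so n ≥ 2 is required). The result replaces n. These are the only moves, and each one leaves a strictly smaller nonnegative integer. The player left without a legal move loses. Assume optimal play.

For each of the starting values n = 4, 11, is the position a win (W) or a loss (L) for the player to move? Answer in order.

4: L, 11: W

Use the standard recursion: the mover loses at a terminal position; elsewhere, the mover wins exactly when some move hands the opponent an L position.
n=0: no move → L
n=1: W (go to 0, an L position)
n=2: W (go to 0, an L position)
n=3: W (go to 0, an L position)
n=4: L (options 2(W), 3(W) are all W)
n=5: W (go to 0, an L position)
n=6: W (go to 4, an L position)
n=7: W (go to 0, an L position)
n=8: L (options 6(W), 7(W) are all W)
n=9: W (go to 8, an L position)
n=10: W (go to 8, an L position)
n=11: W (go to 0, an L position)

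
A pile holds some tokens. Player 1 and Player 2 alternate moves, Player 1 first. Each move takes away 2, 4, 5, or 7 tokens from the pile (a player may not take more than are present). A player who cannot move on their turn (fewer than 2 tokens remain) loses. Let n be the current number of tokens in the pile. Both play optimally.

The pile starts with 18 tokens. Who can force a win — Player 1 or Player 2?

Player 2 wins.

Classify positions by backward induction: terminal positions (no move available) are L. From any other position, the mover wins iff some move reaches an L.
n=0: no move → L
n=1: no move → L
n=2: →0(L), so W
n=3: →1(L), so W
n=4: →0(L), so W
n=5: →1(L), so W
n=6: →1(L), so W
n=7: →0(L), so W
n=8: →1(L), so W
n=9: →7(W), 5(W), 4(W), 2(W) — all W, so L
n=10: →8(W), 6(W), 5(W), 3(W) — all W, so L
n=11: →9(L), so W
n=12: →10(L), so W
n=13: →9(L), so W
n=14: →10(L), so W
n=15: →10(L), so W
n=16: →9(L), so W
n=17: →10(L), so W
n=18: →16(W), 14(W), 13(W), 11(W) — all W, so L
Every move from 18 reaches a W position, so the mover loses.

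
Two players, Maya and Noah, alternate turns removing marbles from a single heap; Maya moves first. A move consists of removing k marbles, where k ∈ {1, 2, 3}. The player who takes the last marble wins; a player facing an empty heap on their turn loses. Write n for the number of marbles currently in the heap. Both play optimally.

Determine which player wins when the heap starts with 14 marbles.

Use the standard recursion: the mover loses at a terminal position; elsewhere, the mover wins exactly when some move hands the opponent an L position.
n=0: no move → L
n=1: can move to 0, which is L ⇒ W
n=2: can move to 0, which is L ⇒ W
n=3: can move to 0, which is L ⇒ W
n=4: moves to 3(W), 2(W), 1(W); every one is W ⇒ L
n=5: can move to 4, which is L ⇒ W
n=6: can move to 4, which is L ⇒ W
n=7: can move to 4, which is L ⇒ W
n=8: moves to 7(W), 6(W), 5(W); every one is W ⇒ L
n=9: can move to 8, which is L ⇒ W
n=10: can move to 8, which is L ⇒ W
n=11: can move to 8, which is L ⇒ W
n=12: moves to 11(W), 10(W), 9(W); every one is W ⇒ L
n=13: can move to 12, which is L ⇒ W
n=14: can move to 12, which is L ⇒ W
From 14 Maya can remove 2, leaving 12, reaching an L position.

Maya wins.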